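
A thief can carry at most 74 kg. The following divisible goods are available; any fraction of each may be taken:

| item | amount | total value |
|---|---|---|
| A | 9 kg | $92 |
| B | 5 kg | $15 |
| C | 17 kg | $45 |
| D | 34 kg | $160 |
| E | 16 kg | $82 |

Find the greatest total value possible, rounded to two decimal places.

Take in order of value per unit:
- A (92/9 per unit): all 9 → value 92, running total 92.00
- E (82/16 per unit): all 16 → value 82, running total 174.00
- D (160/34 per unit): all 34 → value 160, running total 334.00
- B (15/5 per unit): all 5 → value 15, running total 349.00
- C (45/17 per unit): 10 of 17 → value 10×45/17 = 26.4706, running total 375.47
Total 375.47.

375.47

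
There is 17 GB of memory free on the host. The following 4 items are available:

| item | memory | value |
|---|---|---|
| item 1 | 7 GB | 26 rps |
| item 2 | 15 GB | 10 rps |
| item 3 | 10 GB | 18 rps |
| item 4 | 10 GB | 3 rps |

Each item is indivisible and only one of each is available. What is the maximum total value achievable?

44 rps

Check high-value combinations within 17 GB:
- item 1+item 3: memory 7+10=17, value 26+18=44
- item 1+item 4: memory 7+10=17, value 26+3=29
- item 1: memory 7, value 26
- item 3: memory 10, value 18
- item 2: memory 15, value 10
Best: 44 rps.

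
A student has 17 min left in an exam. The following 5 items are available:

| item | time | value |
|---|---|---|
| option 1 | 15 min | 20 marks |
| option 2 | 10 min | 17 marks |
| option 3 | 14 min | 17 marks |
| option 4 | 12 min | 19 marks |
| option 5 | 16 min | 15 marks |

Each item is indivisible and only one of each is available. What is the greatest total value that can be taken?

20 marks

Check high-value combinations within 17 min:
- option 1: time 15, value 20
- option 4: time 12, value 19
- option 2: time 10, value 17
- option 3: time 14, value 17
- option 5: time 16, value 15
Best: 20 marks.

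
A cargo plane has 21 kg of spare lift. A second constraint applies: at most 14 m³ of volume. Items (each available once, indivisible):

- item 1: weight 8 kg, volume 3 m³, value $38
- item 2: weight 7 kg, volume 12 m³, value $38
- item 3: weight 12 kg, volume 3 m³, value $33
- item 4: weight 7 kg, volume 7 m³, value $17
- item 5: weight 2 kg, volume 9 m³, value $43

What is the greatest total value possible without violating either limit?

$81

Feasible sets respecting both limits:
- item 1+item 5: weight 10, volume 12, value 81
- item 3+item 5: weight 14, volume 12, value 76
- item 1+item 3: weight 20, volume 6, value 71
Best: $81.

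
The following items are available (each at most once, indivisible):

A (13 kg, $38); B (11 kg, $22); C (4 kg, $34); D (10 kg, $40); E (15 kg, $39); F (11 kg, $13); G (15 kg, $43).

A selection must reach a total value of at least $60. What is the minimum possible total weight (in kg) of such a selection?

14

Subsets with value ≥ 60, sorted by total weight:
- C+D: weight 14, value 74
- A+C: weight 17, value 72
- C+G: weight 19, value 77
Minimum weight: 14 kg.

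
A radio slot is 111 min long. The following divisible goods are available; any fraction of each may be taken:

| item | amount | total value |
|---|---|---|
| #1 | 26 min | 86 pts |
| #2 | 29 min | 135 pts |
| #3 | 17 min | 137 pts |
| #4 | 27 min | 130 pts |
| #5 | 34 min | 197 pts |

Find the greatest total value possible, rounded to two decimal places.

612.23

Take in order of value per unit:
- #3 (137/17 per unit): all 17 → value 137, running total 137.00
- #5 (197/34 per unit): all 34 → value 197, running total 334.00
- #4 (130/27 per unit): all 27 → value 130, running total 464.00
- #2 (135/29 per unit): all 29 → value 135, running total 599.00
- #1 (86/26 per unit): 4 of 26 → value 4×86/26 = 13.2308, running total 612.23
Total 612.23.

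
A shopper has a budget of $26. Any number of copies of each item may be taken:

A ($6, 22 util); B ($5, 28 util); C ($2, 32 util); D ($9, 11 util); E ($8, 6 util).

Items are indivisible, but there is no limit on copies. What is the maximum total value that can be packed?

416 util

Best value-per-unit is C at 32/2, and filling with it alone uses cost 13×2=26. No mix of the others beats 13×32 = 416.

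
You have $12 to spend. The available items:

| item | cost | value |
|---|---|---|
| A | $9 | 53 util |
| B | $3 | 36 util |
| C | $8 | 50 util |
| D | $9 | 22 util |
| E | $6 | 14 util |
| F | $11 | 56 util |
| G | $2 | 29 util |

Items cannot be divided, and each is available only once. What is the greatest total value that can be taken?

89 util

Check high-value combinations within $12:
- A+B: cost 9+3=12, value 53+36=89
- B+C: cost 3+8=11, value 36+50=86
- A+G: cost 9+2=11, value 53+29=82
Best: 89 util.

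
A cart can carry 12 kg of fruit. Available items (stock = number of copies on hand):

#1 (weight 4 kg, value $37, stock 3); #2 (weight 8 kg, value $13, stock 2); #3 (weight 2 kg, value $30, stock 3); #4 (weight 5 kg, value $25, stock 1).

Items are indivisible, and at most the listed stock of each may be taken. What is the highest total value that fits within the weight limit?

Best selections within weight 12 and stock limits:
- 2×#1 + 2×#3: weight 12, value 134
- 1×#1 + 3×#3: weight 10, value 127
Best: $134.

$134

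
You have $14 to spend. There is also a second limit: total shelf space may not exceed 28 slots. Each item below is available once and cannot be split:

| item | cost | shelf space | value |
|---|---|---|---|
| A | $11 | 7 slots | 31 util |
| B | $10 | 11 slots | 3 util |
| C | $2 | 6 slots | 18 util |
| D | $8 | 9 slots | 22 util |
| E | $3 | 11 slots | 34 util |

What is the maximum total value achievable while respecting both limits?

Feasible sets respecting both limits:
- C+D+E: cost 13, shelf space 26, value 74
- A+E: cost 14, shelf space 18, value 65
- D+E: cost 11, shelf space 20, value 56
Best: 74 util.

74 util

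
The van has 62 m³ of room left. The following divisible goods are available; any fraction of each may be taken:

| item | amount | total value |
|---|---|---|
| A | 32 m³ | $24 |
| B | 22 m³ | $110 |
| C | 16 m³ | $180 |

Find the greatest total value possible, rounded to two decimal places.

308.00

Take in order of value per unit:
- C (180/16 per unit): all 16 → value 180, running total 180.00
- B (110/22 per unit): all 22 → value 110, running total 290.00
- A (24/32 per unit): 24 of 32 → value 24×24/32 = 18.0000, running total 308.00
Total 308.00.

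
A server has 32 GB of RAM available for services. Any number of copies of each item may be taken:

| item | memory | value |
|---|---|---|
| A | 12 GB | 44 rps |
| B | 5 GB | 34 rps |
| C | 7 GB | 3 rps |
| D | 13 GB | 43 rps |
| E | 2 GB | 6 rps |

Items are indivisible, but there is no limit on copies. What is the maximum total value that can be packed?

Best value-per-unit is B at 34/5; filling with it alone gives 6×34 = 204.
Optimal mix: 6×B + 1×E → memory 32, value 210.

210 rps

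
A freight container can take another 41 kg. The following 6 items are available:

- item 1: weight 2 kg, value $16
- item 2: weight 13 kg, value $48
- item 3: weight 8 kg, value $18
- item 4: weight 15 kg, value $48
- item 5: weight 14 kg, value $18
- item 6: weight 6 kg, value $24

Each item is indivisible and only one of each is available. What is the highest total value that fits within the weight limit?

$136

Check high-value combinations within 41 kg:
- item 1+item 2+item 4+item 6: weight 2+13+15+6=36, value 16+48+48+24=136
- item 1+item 2+item 3+item 4: weight 2+13+8+15=38, value 16+48+18+48=130
- item 2+item 4+item 6: weight 13+15+6=34, value 48+48+24=120
- item 2+item 3+item 4: weight 13+8+15=36, value 48+18+48=114
- item 1+item 2+item 4: weight 2+13+15=30, value 16+48+48=112
Best: $136.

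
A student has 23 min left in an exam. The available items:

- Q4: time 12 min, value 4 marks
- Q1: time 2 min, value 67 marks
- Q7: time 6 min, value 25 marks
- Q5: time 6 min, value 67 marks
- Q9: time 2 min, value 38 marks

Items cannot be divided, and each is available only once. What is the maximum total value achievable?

197 marks

Check high-value combinations within 23 min:
- Q1+Q7+Q5+Q9: time 2+6+6+2=16, value 67+25+67+38=197
- Q4+Q1+Q5+Q9: time 12+2+6+2=22, value 4+67+67+38=176
- Q1+Q5+Q9: time 2+6+2=10, value 67+67+38=172
- Q1+Q7+Q5: time 2+6+6=14, value 67+25+67=159
Best: 197 marks.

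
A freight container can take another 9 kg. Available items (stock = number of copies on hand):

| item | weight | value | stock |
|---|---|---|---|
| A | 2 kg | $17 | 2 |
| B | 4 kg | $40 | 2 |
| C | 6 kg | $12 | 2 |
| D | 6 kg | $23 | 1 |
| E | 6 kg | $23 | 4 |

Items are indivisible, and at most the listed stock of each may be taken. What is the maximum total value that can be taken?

Top feasible selections:
- 2×B: weight 8, value 80
- 2×A + 1×B: weight 8, value 74
- 1×A + 1×B: weight 6, value 57
- 1×B: weight 4, value 40
Best: $80.

$80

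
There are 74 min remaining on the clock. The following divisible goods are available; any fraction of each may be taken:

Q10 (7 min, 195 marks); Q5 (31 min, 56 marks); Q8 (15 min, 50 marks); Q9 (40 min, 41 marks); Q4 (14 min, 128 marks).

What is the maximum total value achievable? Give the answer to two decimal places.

436.18

Take in order of value per unit:
- Q10 (195/7 per unit): all 7 → value 195, running total 195.00
- Q4 (128/14 per unit): all 14 → value 128, running total 323.00
- Q8 (50/15 per unit): all 15 → value 50, running total 373.00
- Q5 (56/31 per unit): all 31 → value 56, running total 429.00
- Q9 (41/40 per unit): 7 of 40 → value 7×41/40 = 7.1750, running total 436.18
Total 436.18.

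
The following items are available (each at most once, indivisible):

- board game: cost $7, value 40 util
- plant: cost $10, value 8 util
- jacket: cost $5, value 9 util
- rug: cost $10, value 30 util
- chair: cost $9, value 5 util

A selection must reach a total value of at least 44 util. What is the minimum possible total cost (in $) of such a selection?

12

Subsets with value ≥ 44, sorted by total cost:
- board game+jacket: cost 12, value 49
- board game+chair: cost 16, value 45
- board game+rug: cost 17, value 70
Minimum cost: 12 $.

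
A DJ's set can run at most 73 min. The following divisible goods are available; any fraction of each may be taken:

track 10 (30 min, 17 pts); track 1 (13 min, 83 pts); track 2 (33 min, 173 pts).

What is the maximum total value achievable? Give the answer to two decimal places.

Take in order of value per unit:
- track 1 (83/13 per unit): all 13 → value 83, running total 83.00
- track 2 (173/33 per unit): all 33 → value 173, running total 256.00
- track 10 (17/30 per unit): 27 of 30 → value 27×17/30 = 15.3000, running total 271.30
Total 271.30.

271.30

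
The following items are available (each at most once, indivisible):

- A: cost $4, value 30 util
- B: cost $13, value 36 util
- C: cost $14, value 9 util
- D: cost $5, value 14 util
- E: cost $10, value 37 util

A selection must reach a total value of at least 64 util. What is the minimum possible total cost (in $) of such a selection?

Subsets with value ≥ 64, sorted by total cost:
- A+E: cost 14, value 67
- A+B: cost 17, value 66
- A+D+E: cost 19, value 81
Minimum cost: 14 $.

14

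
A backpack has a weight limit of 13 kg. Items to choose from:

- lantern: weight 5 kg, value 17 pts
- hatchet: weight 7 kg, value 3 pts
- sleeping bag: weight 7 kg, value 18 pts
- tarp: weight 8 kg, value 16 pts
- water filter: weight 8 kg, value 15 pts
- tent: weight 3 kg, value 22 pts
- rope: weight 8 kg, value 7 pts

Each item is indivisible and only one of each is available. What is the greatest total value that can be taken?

Check high-value combinations within 13 kg:
- sleeping bag+tent: weight 7+3=10, value 18+22=40
- lantern+tent: weight 5+3=8, value 17+22=39
- tarp+tent: weight 8+3=11, value 16+22=38
- water filter+tent: weight 8+3=11, value 15+22=37
Best: 40 pts.

40 pts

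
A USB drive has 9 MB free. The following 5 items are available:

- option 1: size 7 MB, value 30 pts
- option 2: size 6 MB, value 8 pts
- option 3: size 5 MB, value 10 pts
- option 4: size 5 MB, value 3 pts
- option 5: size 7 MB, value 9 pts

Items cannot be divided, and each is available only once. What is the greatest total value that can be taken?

Check high-value combinations within 9 MB:
- option 1: size 7, value 30
- option 3: size 5, value 10
- option 5: size 7, value 9
- option 2: size 6, value 8
Best: 30 pts.

30 pts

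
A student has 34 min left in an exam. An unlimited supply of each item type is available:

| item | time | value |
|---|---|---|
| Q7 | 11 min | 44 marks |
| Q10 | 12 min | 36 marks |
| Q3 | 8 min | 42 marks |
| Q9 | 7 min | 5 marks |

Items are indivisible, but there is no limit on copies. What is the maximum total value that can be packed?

168 marks

Best value-per-unit is Q3 at 42/8, and filling with it alone uses time 4×8=32. No mix of the others beats 4×42 = 168.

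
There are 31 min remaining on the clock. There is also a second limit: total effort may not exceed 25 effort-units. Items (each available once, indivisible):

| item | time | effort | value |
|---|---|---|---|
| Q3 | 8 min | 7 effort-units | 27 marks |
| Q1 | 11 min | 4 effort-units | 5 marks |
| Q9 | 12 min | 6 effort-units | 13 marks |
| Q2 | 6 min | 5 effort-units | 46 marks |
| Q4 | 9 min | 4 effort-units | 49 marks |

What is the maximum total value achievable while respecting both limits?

122 marks

Feasible sets respecting both limits:
- Q3+Q2+Q4: time 23, effort 16, value 122
- Q9+Q2+Q4: time 27, effort 15, value 108
- Q1+Q2+Q4: time 26, effort 13, value 100
Best: 122 marks.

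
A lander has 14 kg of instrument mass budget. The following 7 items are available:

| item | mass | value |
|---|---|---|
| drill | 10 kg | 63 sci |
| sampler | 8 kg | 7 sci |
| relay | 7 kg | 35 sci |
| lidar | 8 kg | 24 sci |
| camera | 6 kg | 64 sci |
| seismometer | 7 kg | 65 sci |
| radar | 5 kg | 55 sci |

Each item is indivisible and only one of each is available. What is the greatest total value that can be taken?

129 sci

Check high-value combinations within 14 kg:
- camera+seismometer: mass 6+7=13, value 64+65=129
- seismometer+radar: mass 7+5=12, value 65+55=120
- camera+radar: mass 6+5=11, value 64+55=119
- relay+seismometer: mass 7+7=14, value 35+65=100
- relay+camera: mass 7+6=13, value 35+64=99
Best: 129 sci.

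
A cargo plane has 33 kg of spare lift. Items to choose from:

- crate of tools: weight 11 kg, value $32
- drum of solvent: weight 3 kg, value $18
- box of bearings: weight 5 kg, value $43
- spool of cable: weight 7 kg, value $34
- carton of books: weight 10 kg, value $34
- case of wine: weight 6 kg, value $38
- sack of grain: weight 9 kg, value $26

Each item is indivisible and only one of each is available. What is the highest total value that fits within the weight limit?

Check high-value combinations within 33 kg:
- drum of solvent+box of bearings+spool of cable+carton of books+case of wine: weight 3+5+7+10+6=31, value 18+43+34+34+38=167
- crate of tools+drum of solvent+box of bearings+spool of cable+case of wine: weight 11+3+5+7+6=32, value 32+18+43+34+38=165
- drum of solvent+box of bearings+spool of cable+case of wine+sack of grain: weight 3+5+7+6+9=30, value 18+43+34+38+26=159
- drum of solvent+box of bearings+carton of books+case of wine+sack of grain: weight 3+5+10+6+9=33, value 18+43+34+38+26=159
Best: $167.

$167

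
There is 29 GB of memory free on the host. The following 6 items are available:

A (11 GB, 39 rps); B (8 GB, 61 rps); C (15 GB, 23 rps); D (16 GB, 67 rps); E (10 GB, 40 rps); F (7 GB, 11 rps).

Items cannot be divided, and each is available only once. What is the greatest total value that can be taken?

140 rps

Check high-value combinations within 29 GB:
- A+B+E: memory 11+8+10=29, value 39+61+40=140
- B+D: memory 8+16=24, value 61+67=128
- B+E+F: memory 8+10+7=25, value 61+40+11=112
Best: 140 rps.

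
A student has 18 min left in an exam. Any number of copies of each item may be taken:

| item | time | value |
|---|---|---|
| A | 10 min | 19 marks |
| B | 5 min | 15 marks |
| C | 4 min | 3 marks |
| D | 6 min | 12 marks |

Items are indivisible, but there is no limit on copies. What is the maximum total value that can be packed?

45 marks

Best value-per-unit is B at 15/5, and filling with it alone uses time 3×5=15. No mix of the others beats 3×15 = 45.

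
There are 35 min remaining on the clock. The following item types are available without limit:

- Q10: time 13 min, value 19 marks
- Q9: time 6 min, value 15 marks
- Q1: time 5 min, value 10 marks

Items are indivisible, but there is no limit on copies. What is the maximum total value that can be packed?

Best value-per-unit is Q9 at 15/6; filling with it alone gives 5×15 = 75.
Optimal mix: 5×Q9 + 1×Q1 → time 35, value 85.

85 marks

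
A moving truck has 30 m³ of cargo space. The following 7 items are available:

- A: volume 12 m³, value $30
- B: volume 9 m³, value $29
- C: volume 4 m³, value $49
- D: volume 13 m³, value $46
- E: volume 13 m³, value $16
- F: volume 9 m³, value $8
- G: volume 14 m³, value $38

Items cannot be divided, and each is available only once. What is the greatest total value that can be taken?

$125

Check high-value combinations within 30 m³:
- A+C+D: volume 12+4+13=29, value 30+49+46=125
- B+C+D: volume 9+4+13=26, value 29+49+46=124
- A+C+G: volume 12+4+14=30, value 30+49+38=117
- B+C+G: volume 9+4+14=27, value 29+49+38=116
- C+D+E: volume 4+13+13=30, value 49+46+16=111
Best: $125.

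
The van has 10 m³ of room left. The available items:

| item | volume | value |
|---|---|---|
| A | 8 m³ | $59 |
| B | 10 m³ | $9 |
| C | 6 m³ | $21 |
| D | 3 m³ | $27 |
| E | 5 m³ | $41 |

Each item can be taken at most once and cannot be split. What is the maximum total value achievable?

Check high-value combinations within 10 m³:
- D+E: volume 3+5=8, value 27+41=68
- A: volume 8, value 59
- C+D: volume 6+3=9, value 21+27=48
Best: $68.

$68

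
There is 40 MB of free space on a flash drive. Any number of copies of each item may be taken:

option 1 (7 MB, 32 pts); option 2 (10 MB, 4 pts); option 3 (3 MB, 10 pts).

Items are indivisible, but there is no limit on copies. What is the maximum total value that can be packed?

170 pts

Best value-per-unit is option 1 at 32/7; filling with it alone gives 5×32 = 160.
Optimal mix: 5×option 1 + 1×option 3 → size 38, value 170.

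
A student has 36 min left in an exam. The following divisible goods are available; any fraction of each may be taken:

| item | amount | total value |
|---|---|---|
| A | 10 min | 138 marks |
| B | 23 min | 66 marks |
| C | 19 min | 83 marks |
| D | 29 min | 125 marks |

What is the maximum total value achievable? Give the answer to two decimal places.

251.17

Take in order of value per unit:
- A (138/10 per unit): all 10 → value 138, running total 138.00
- C (83/19 per unit): all 19 → value 83, running total 221.00
- D (125/29 per unit): 7 of 29 → value 7×125/29 = 30.1724, running total 251.17
Total 251.17.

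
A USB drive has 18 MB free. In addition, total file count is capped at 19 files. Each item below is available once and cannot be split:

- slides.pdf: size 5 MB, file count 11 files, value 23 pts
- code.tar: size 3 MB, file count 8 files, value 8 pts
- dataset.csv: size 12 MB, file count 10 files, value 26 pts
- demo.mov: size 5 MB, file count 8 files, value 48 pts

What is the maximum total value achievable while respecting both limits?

74 pts

Feasible sets respecting both limits:
- dataset.csv+demo.mov: size 17, file count 18, value 74
- slides.pdf+demo.mov: size 10, file count 19, value 71
- code.tar+demo.mov: size 8, file count 16, value 56
Best: 74 pts.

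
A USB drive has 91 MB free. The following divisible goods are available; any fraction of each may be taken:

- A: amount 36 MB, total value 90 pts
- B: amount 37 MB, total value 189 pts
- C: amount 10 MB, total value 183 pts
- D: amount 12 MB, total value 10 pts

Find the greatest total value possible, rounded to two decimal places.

Take in order of value per unit:
- C (183/10 per unit): all 10 → value 183, running total 183.00
- B (189/37 per unit): all 37 → value 189, running total 372.00
- A (90/36 per unit): all 36 → value 90, running total 462.00
- D (10/12 per unit): 8 of 12 → value 8×10/12 = 6.6667, running total 468.67
Total 468.67.

468.67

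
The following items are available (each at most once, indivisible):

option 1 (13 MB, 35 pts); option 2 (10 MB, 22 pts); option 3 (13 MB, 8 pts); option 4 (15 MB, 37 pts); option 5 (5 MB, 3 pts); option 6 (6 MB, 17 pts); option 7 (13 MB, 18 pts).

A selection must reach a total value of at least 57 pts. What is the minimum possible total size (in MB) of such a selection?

Subsets with value ≥ 57, sorted by total size:
- option 1+option 2: size 23, value 57
- option 2+option 4: size 25, value 59
- option 4+option 5+option 6: size 26, value 57
- option 1+option 4: size 28, value 72
Minimum size: 23 MB.

23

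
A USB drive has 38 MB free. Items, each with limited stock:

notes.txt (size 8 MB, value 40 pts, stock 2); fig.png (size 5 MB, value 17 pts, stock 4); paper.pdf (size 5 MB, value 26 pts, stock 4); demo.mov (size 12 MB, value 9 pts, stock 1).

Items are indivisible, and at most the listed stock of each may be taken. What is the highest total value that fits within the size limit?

184 pts

Top feasible selections:
- 2×notes.txt + 4×paper.pdf: size 36, value 184
- 1×notes.txt + 2×fig.png + 4×paper.pdf: size 38, value 178
- 2×notes.txt + 1×fig.png + 3×paper.pdf: size 36, value 175
Best: 184 pts.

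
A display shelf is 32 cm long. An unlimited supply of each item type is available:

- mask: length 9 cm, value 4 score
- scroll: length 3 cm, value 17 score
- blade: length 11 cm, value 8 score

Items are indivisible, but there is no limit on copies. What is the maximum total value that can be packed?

Best value-per-unit is scroll at 17/3, and filling with it alone uses length 10×3=30. No mix of the others beats 10×17 = 170.

170 score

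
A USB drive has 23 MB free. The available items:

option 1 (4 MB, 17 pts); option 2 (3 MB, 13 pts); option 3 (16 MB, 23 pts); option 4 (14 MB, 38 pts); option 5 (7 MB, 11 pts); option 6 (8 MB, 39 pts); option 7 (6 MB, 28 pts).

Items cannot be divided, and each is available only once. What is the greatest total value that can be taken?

97 pts

This is a 0/1 knapsack; check combinations near the capacity.
- option 1+option 2+option 6+option 7: size 4+3+8+6=21, value 17+13+39+28=97
- option 1+option 6+option 7: size 4+8+6=18, value 17+39+28=84
- option 2+option 6+option 7: size 3+8+6=17, value 13+39+28=80
- option 1+option 2+option 5+option 6: size 4+3+7+8=22, value 17+13+11+39=80
Best: 97 pts.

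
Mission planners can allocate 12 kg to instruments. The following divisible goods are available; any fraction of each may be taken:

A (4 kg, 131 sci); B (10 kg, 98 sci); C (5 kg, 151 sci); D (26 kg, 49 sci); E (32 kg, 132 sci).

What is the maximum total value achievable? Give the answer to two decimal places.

311.40

Take in order of value per unit:
- A (131/4 per unit): all 4 → value 131, running total 131.00
- C (151/5 per unit): all 5 → value 151, running total 282.00
- B (98/10 per unit): 3 of 10 → value 3×98/10 = 29.4000, running total 311.40
Total 311.40.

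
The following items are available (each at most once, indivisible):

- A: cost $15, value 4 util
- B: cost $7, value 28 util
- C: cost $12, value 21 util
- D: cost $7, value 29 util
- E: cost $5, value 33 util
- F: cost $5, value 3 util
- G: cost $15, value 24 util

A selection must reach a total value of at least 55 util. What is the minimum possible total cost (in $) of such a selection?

12

Subsets with value ≥ 55, sorted by total cost:
- D+E: cost 12, value 62
- B+E: cost 12, value 61
- B+D: cost 14, value 57
- D+E+F: cost 17, value 65
Minimum cost: 12 $.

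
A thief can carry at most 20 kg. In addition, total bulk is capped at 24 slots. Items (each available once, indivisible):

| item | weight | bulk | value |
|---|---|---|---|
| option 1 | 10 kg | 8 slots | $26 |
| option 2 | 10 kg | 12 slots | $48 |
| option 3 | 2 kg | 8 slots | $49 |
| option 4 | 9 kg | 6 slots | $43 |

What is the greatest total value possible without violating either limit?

$97

Feasible sets respecting both limits:
- option 2+option 3: weight 12, bulk 20, value 97
- option 3+option 4: weight 11, bulk 14, value 92
- option 2+option 4: weight 19, bulk 18, value 91
Best: $97.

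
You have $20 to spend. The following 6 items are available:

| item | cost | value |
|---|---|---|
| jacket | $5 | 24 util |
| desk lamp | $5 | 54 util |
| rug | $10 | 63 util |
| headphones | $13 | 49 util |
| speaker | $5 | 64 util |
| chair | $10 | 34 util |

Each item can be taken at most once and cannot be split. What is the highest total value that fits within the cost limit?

This is a 0/1 knapsack; check combinations near the capacity.
- desk lamp+rug+speaker: cost 5+10+5=20, value 54+63+64=181
- desk lamp+speaker+chair: cost 5+5+10=20, value 54+64+34=152
- jacket+rug+speaker: cost 5+10+5=20, value 24+63+64=151
- jacket+desk lamp+speaker: cost 5+5+5=15, value 24+54+64=142
- jacket+desk lamp+rug: cost 5+5+10=20, value 24+54+63=141
Best: 181 util.

181 util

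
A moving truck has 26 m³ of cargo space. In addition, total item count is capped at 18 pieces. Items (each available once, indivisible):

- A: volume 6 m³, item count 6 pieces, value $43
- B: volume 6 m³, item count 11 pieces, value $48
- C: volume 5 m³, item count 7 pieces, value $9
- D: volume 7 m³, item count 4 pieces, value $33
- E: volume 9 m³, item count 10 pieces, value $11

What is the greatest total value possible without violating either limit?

$91

Feasible sets respecting both limits:
- A+B: volume 12, item count 17, value 91
- A+C+D: volume 18, item count 17, value 85
- B+D: volume 13, item count 15, value 81
Best: $91.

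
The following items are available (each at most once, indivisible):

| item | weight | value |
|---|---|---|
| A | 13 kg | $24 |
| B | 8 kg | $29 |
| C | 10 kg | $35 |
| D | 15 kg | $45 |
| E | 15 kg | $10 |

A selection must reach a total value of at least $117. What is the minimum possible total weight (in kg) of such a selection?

Subsets with value ≥ 117, sorted by total weight:
- A+B+C+D: weight 46, value 133
- B+C+D+E: weight 48, value 119
- A+B+C+D+E: weight 61, value 143
Minimum weight: 46 kg.

46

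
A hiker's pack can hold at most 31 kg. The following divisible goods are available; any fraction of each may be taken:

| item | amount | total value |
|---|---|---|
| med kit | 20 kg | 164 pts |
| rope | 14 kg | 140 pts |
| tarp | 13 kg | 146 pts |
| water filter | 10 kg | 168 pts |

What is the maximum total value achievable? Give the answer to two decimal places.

Take in order of value per unit:
- water filter (168/10 per unit): all 10 → value 168, running total 168.00
- tarp (146/13 per unit): all 13 → value 146, running total 314.00
- rope (140/14 per unit): 8 of 14 → value 8×140/14 = 80.0000, running total 394.00
Total 394.00.

394.00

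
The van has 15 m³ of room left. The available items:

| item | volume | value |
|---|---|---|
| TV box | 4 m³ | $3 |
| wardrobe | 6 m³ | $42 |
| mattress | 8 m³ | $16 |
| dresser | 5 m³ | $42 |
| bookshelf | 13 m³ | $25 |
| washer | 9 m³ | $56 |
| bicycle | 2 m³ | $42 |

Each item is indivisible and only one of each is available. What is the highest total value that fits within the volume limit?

$126

Check high-value combinations within 15 m³:
- wardrobe+dresser+bicycle: volume 6+5+2=13, value 42+42+42=126
- TV box+washer+bicycle: volume 4+9+2=15, value 3+56+42=101
- mattress+dresser+bicycle: volume 8+5+2=15, value 16+42+42=100
- washer+bicycle: volume 9+2=11, value 56+42=98
- dresser+washer: volume 5+9=14, value 42+56=98
Best: $126.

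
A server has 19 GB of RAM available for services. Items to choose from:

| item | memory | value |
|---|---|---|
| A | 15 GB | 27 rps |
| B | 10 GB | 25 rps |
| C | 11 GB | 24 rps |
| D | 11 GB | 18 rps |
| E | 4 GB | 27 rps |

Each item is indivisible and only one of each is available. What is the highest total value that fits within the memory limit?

54 rps

This is a 0/1 knapsack; check combinations near the capacity.
- A+E: memory 15+4=19, value 27+27=54
- B+E: memory 10+4=14, value 25+27=52
- C+E: memory 11+4=15, value 24+27=51
- D+E: memory 11+4=15, value 18+27=45
- E: memory 4, value 27
Best: 54 rps.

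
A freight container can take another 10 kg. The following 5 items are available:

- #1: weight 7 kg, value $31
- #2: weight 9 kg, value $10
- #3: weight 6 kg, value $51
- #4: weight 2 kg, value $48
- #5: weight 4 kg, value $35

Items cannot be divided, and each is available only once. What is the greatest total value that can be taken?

$99

This is a 0/1 knapsack; check combinations near the capacity.
- #3+#4: weight 6+2=8, value 51+48=99
- #3+#5: weight 6+4=10, value 51+35=86
- #4+#5: weight 2+4=6, value 48+35=83
- #1+#4: weight 7+2=9, value 31+48=79
- #3: weight 6, value 51
Best: $99.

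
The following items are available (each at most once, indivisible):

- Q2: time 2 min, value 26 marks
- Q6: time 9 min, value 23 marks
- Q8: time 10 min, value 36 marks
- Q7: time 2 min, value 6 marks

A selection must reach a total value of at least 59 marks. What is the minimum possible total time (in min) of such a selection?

Subsets with value ≥ 59, sorted by total time:
- Q2+Q8: time 12, value 62
- Q2+Q8+Q7: time 14, value 68
- Q6+Q8: time 19, value 59
- Q2+Q6+Q8: time 21, value 85
Minimum time: 12 min.

12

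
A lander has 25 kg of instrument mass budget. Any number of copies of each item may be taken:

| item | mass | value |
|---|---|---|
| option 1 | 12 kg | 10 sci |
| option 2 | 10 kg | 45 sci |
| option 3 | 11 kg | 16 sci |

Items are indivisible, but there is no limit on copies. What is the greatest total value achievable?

90 sci

Best value-per-unit is option 2 at 45/10, and filling with it alone uses mass 2×10=20. No mix of the others beats 2×45 = 90.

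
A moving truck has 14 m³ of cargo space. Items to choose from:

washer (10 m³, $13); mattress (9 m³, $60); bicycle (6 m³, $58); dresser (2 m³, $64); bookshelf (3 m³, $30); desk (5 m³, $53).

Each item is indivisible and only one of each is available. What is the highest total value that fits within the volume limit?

Check high-value combinations within 14 m³:
- bicycle+dresser+desk: volume 6+2+5=13, value 58+64+53=175
- mattress+dresser+bookshelf: volume 9+2+3=14, value 60+64+30=154
- bicycle+dresser+bookshelf: volume 6+2+3=11, value 58+64+30=152
- dresser+bookshelf+desk: volume 2+3+5=10, value 64+30+53=147
- bicycle+bookshelf+desk: volume 6+3+5=14, value 58+30+53=141
Best: $175.

$175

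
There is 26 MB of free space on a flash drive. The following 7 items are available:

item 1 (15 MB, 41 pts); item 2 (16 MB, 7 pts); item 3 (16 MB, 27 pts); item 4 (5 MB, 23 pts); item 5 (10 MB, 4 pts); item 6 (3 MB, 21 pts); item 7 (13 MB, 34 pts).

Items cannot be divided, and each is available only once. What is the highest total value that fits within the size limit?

This is a 0/1 knapsack; check combinations near the capacity.
- item 1+item 4+item 6: size 15+5+3=23, value 41+23+21=85
- item 4+item 6+item 7: size 5+3+13=21, value 23+21+34=78
- item 3+item 4+item 6: size 16+5+3=24, value 27+23+21=71
Best: 85 pts.

85 pts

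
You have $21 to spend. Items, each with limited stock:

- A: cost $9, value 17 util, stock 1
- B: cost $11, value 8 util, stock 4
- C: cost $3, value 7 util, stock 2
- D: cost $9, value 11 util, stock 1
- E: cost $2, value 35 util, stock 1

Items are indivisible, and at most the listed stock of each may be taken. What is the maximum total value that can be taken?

66 util

Top feasible selections:
- 1×A + 2×C + 1×E: cost 17, value 66
- 1×A + 1×D + 1×E: cost 20, value 63
- 2×C + 1×D + 1×E: cost 17, value 60
Best: 66 util.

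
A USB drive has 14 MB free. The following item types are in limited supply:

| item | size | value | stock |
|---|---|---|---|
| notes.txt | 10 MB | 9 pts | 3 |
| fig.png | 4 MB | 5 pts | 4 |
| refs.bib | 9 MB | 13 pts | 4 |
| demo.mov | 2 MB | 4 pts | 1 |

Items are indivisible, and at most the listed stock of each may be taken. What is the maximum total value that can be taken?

19 pts

Top feasible selections:
- 3×fig.png + 1×demo.mov: size 14, value 19
- 1×fig.png + 1×refs.bib: size 13, value 18
- 1×refs.bib + 1×demo.mov: size 11, value 17
Best: 19 pts.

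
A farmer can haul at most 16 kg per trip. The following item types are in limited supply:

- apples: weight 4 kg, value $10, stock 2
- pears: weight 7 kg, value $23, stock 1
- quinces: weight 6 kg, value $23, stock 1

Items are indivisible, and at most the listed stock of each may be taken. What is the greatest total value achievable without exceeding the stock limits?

Top feasible selections:
- 1×pears + 1×quinces: weight 13, value 46
- 2×apples + 1×quinces: weight 14, value 43
- 2×apples + 1×pears: weight 15, value 43
Best: $46.

$46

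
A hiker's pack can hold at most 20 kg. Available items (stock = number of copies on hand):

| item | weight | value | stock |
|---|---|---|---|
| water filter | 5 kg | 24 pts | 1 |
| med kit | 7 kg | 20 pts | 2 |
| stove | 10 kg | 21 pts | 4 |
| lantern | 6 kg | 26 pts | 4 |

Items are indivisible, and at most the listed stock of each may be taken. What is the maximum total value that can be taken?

Top feasible selections:
- 3×lantern: weight 18, value 78
- 1×water filter + 2×lantern: weight 17, value 76
- 1×med kit + 2×lantern: weight 19, value 72
- 1×water filter + 1×med kit + 1×lantern: weight 18, value 70
Best: 78 pts.

78 pts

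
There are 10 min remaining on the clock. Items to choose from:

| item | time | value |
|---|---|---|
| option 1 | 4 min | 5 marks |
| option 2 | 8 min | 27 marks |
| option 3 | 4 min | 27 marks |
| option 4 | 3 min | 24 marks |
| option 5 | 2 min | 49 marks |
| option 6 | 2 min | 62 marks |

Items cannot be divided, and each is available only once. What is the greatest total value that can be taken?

138 marks

Check high-value combinations within 10 min:
- option 3+option 5+option 6: time 4+2+2=8, value 27+49+62=138
- option 4+option 5+option 6: time 3+2+2=7, value 24+49+62=135
- option 1+option 5+option 6: time 4+2+2=8, value 5+49+62=116
- option 3+option 4+option 6: time 4+3+2=9, value 27+24+62=113
- option 5+option 6: time 2+2=4, value 49+62=111
Best: 138 marks.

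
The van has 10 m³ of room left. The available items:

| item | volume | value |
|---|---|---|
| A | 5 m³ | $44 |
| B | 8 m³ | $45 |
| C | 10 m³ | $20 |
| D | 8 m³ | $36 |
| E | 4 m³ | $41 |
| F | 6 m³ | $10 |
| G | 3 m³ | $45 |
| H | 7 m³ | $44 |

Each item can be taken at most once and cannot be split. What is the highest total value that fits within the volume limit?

Check high-value combinations within 10 m³:
- A+G: volume 5+3=8, value 44+45=89
- G+H: volume 3+7=10, value 45+44=89
- E+G: volume 4+3=7, value 41+45=86
- A+E: volume 5+4=9, value 44+41=85
Best: $89.

$89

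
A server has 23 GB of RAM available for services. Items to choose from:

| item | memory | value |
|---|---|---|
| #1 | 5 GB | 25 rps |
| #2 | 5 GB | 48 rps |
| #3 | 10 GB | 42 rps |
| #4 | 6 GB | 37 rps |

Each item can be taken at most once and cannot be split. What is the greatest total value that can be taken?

Check high-value combinations within 23 GB:
- #2+#3+#4: memory 5+10+6=21, value 48+42+37=127
- #1+#2+#3: memory 5+5+10=20, value 25+48+42=115
- #1+#2+#4: memory 5+5+6=16, value 25+48+37=110
- #1+#3+#4: memory 5+10+6=21, value 25+42+37=104
- #2+#3: memory 5+10=15, value 48+42=90
Best: 127 rps.

127 rps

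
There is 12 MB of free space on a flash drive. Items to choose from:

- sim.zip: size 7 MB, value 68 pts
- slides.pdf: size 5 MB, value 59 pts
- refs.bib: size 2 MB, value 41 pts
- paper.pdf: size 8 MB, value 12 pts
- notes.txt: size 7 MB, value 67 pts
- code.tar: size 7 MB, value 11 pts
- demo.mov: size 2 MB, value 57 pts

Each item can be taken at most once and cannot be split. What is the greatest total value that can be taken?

166 pts

This is a 0/1 knapsack; check combinations near the capacity.
- sim.zip+refs.bib+demo.mov: size 7+2+2=11, value 68+41+57=166
- refs.bib+notes.txt+demo.mov: size 2+7+2=11, value 41+67+57=165
- slides.pdf+refs.bib+demo.mov: size 5+2+2=9, value 59+41+57=157
- sim.zip+slides.pdf: size 7+5=12, value 68+59=127
Best: 166 pts.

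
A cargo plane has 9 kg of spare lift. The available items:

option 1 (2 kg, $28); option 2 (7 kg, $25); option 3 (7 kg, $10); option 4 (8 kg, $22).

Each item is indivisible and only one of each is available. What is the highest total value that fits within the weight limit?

Check high-value combinations within 9 kg:
- option 1+option 2: weight 2+7=9, value 28+25=53
- option 1+option 3: weight 2+7=9, value 28+10=38
- option 1: weight 2, value 28
- option 2: weight 7, value 25
- option 4: weight 8, value 22
Best: $53.

$53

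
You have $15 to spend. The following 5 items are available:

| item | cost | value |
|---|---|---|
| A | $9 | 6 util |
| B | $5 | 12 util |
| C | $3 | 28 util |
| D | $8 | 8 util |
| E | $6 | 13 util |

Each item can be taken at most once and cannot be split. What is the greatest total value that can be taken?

Check high-value combinations within $15:
- B+C+E: cost 5+3+6=14, value 12+28+13=53
- C+E: cost 3+6=9, value 28+13=41
- B+C: cost 5+3=8, value 12+28=40
- C+D: cost 3+8=11, value 28+8=36
Best: 53 util.

53 util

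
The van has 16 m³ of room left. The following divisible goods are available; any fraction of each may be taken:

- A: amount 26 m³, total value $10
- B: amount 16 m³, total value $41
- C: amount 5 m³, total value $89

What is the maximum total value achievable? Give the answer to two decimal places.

Take in order of value per unit:
- C (89/5 per unit): all 5 → value 89, running total 89.00
- B (41/16 per unit): 11 of 16 → value 11×41/16 = 28.1875, running total 117.19
Total 117.19.

117.19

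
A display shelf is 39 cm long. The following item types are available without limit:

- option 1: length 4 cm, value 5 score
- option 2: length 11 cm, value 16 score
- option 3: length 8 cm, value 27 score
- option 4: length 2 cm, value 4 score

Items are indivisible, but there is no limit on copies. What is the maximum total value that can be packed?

120 score

Best value-per-unit is option 3 at 27/8; filling with it alone gives 4×27 = 108.
Optimal mix: 4×option 3 + 3×option 4 → length 38, value 120.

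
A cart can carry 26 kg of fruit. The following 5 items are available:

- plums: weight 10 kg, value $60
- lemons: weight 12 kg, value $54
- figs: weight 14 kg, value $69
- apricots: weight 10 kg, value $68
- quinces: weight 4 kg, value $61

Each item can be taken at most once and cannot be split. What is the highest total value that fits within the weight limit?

Check high-value combinations within 26 kg:
- plums+apricots+quinces: weight 10+10+4=24, value 60+68+61=189
- lemons+apricots+quinces: weight 12+10+4=26, value 54+68+61=183
- plums+lemons+quinces: weight 10+12+4=26, value 60+54+61=175
- figs+apricots: weight 14+10=24, value 69+68=137
Best: $189.

$189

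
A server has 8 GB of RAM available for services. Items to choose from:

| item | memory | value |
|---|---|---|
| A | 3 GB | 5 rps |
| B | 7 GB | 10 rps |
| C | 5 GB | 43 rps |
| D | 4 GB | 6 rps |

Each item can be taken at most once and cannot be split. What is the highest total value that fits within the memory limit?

48 rps

Check high-value combinations within 8 GB:
- A+C: memory 3+5=8, value 5+43=48
- C: memory 5, value 43
- A+D: memory 3+4=7, value 5+6=11
- B: memory 7, value 10
Best: 48 rps.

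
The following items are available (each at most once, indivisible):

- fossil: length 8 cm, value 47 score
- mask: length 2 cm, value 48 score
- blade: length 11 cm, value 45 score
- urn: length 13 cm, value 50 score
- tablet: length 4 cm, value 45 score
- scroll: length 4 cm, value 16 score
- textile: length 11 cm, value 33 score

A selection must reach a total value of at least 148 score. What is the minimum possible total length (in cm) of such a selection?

Subsets with value ≥ 148, sorted by total length:
- fossil+mask+tablet+scroll: length 18, value 156
- mask+blade+tablet+scroll: length 21, value 154
Minimum length: 18 cm.

18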